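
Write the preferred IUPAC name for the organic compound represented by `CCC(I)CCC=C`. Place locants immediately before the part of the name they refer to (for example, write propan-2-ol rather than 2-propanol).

5-iodohept-1-ene

Counting along the main chain through the multiple bond gives 7 carbons: the parent is heptane.
There is one C=C double bond, indicated by the ending -ene.
Number the chain so that numbering from this end puts the double bond at C-1 rather than C-6.
With this numbering: the double bond between C-1 and C-2; an iodo group at C-5.
The name is 5-iodohept-1-ene.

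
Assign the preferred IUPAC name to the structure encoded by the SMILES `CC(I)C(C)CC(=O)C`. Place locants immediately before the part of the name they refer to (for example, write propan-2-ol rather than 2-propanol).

5-iodo-4-methylhexan-2-one

Counting along the main chain through the carbonyl gives 6 carbons: the parent is hexane.
The highest-priority functional group is a ketone (C=O on an internal carbon), so the name ends in -one.
Number the chain so that numbering from this end puts the carbonyl group at C-2 rather than C-5.
That gives the carbonyl at C-2; an iodo group at C-5; a methyl group at C-4.
Substituent prefixes are cited in alphabetical order (multiplying prefixes like di-/tri- are ignored for ordering).
Assembling the pieces gives 5-iodo-4-methylhexan-2-one.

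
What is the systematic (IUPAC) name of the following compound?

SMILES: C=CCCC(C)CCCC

The longest chain bearing the multiple bond is 9 carbons long (nonane).
A C=C double bond in the chain gives the infix -ene-.
Choose the numbering such that numbering from this end puts the double bond at C-1 rather than C-8.
That gives the double bond between C-1 and C-2; a methyl group at C-5.
Assembling the pieces gives 5-methylnon-1-ene.

5-methylnon-1-ene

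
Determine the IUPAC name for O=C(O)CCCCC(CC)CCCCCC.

The longest carbon chain that includes the –COOH group has 12 carbons, so the parent hydride is dodecane.
The highest-priority functional group is a carboxylic acid (terminal –COOH), so the name ends in -oic acid.
The numbering direction is chosen so that the carboxylic acid carbon is C-1 by definition.
That gives an ethyl group at C-6.
Assembling the pieces gives 6-ethyldodecanoic acid.

6-ethyldodecanoic acid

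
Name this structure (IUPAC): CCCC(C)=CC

3-methylhex-2-ene

The longest chain bearing the multiple bond is 6 carbons long (hexane).
A C=C double bond in the chain gives the infix -ene-.
Choose the numbering such that numbering from this end puts the double bond at C-2 rather than C-4.
With this numbering: the double bond between C-2 and C-3; a methyl group at C-3.
Putting it together: 3-methylhex-2-ene.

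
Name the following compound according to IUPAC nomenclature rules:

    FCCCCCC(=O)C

7-fluoroheptan-2-one

Counting along the main chain through the carbonyl gives 7 carbons: the parent is heptane.
The principal characteristic group is a ketone (C=O on an internal carbon), named with the suffix -one.
The numbering direction is chosen so that numbering from this end puts the carbonyl group at C-2 rather than C-6.
This places the carbonyl at C-2; a fluoro group at C-7.
Assembling the pieces gives 7-fluoroheptan-2-one.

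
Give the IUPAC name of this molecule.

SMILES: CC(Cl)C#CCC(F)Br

The longest chain bearing the multiple bond is 6 carbons long (hexane).
A C≡C triple bond in the chain gives the infix -yne-.
Number the chain so that the substituent locant set {1,1,5} is lower than {2,6,6} at the first point of difference.
This places the triple bond between C-3 and C-4; a bromo group at C-1; a chloro group at C-5; a fluoro group at C-1.
Prefixes are listed alphabetically: bromo, chloro, fluoro.
The name is 1-bromo-5-chloro-1-fluorohex-3-yne.

1-bromo-5-chloro-1-fluorohex-3-yne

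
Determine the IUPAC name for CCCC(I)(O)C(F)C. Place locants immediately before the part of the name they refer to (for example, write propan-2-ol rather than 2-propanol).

2-fluoro-3-iodohexan-3-ol

The longest chain bearing the –OH group is 6 carbons long (hexane).
The principal characteristic group is an alcohol (–OH), named with the suffix -ol.
Number the chain so that numbering from this end puts the hydroxyl group at C-3 rather than C-4.
This places the hydroxyl at C-3; a fluoro group at C-2; an iodo group at C-3.
Substituent prefixes are cited in alphabetical order (multiplying prefixes like di-/tri- are ignored for ordering).
Assembling the pieces gives 2-fluoro-3-iodohexan-3-ol.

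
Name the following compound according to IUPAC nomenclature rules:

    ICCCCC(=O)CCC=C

The longest chain bearing the carbonyl and the multiple bond is 9 carbons long (nonane).
The principal characteristic group is a ketone (C=O on an internal carbon), named with the suffix -one.
There is one C=C double bond, indicated by the ending -ene.
The numbering direction is chosen so that numbering from this end puts the double bond at C-1 rather than C-8.
With this numbering: the carbonyl at C-5; the double bond between C-1 and C-2; an iodo group at C-9.
The name is 9-iodonon-1-en-5-one.

9-iodonon-1-en-5-one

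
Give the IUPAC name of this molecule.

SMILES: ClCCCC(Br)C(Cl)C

4-bromo-1,5-dichlorohexane

The longest continuous carbon chain has 6 atoms, so the parent hydride is hexane.
The numbering direction is chosen so that the substituent locant set {1,4,5} is lower than {2,3,6} at the first point of difference.
That gives a bromo group at C-4; chloro groups at C-1 and C-5.
Substituent prefixes are cited in alphabetical order (multiplying prefixes like di-/tri- are ignored for ordering).
The name is 4-bromo-1,5-dichlorohexane.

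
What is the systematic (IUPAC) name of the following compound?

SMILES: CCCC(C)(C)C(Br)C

2-bromo-3,3-dimethylhexane

The longest continuous carbon chain has 6 atoms, so the parent hydride is hexane.
The numbering direction is chosen so that the substituent locant set {2,3,3} is lower than {4,4,5} at the first point of difference.
This places a bromo group at C-2; two methyl groups at C-3.
The substituents are ordered alphabetically, ignoring any di-/tri- multipliers.
Assembling the pieces gives 2-bromo-3,3-dimethylhexane.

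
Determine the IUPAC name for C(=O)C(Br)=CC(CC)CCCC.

Counting along the main chain through the –CHO group and the multiple bond gives 8 carbons: the parent is octane.
An aldehyde (terminal –CHO) is the principal characteristic group, giving the suffix -al.
The chain contains a C=C double bond, so the unsaturation ending is -ene.
Number the chain so that the aldehyde carbon is C-1 by definition.
This places the double bond between C-2 and C-3; a bromo group at C-2; an ethyl group at C-4.
Substituent prefixes are cited in alphabetical order (multiplying prefixes like di-/tri- are ignored for ordering).
Assembling the pieces gives 2-bromo-4-ethyloct-2-enal.

2-bromo-4-ethyloct-2-enal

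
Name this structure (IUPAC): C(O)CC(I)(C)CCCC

The longest chain bearing the –OH group is 7 carbons long (heptane).
An alcohol (–OH) is the principal characteristic group, giving the suffix -ol.
The numbering direction is chosen so that numbering from this end puts the hydroxyl group at C-1 rather than C-7.
With this numbering: the hydroxyl at C-1; an iodo group at C-3; a methyl group at C-3.
Substituent prefixes are cited in alphabetical order (multiplying prefixes like di-/tri- are ignored for ordering).
Putting it together: 3-iodo-3-methylheptan-1-ol.

3-iodo-3-methylheptan-1-ol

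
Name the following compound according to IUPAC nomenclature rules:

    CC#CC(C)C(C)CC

4,5-dimethylhept-2-yne

The longest carbon chain that includes the multiple bond has 7 carbons, so the parent hydride is heptane.
A C≡C triple bond in the chain gives the infix -yne-.
Number the chain so that numbering from this end puts the triple bond at C-2 rather than C-5.
That gives the triple bond between C-2 and C-3; methyl groups at C-4 and C-5.
The name is 4,5-dimethylhept-2-yne.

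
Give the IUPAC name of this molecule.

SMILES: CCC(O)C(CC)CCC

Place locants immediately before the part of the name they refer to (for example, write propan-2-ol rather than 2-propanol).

4-ethylheptan-3-ol

The longest carbon chain that includes the –OH group has 7 carbons, so the parent hydride is heptane.
The highest-priority functional group is an alcohol (–OH), so the name ends in -ol.
The numbering direction is chosen so that numbering from this end puts the hydroxyl group at C-3 rather than C-5.
This places the hydroxyl at C-3; an ethyl group at C-4.
Putting it together: 4-ethylheptan-3-ol.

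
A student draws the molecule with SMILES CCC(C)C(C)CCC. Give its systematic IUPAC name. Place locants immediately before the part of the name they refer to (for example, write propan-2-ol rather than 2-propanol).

3,4-dimethylheptane

The longest carbon chain is 7 atoms: the parent is heptane.
Choose the numbering such that the substituent locant set {3,4} is lower than {4,5} at the first point of difference.
This places methyl groups at C-3 and C-4.
The name is 3,4-dimethylheptane.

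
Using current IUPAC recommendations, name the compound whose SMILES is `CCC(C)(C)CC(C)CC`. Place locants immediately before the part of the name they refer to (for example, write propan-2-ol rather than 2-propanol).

The longest continuous carbon chain has 7 atoms, so the parent hydride is heptane.
Number the chain so that the substituent locant set {3,3,5} is lower than {3,5,5} at the first point of difference.
With this numbering: methyl groups at C-3 (×2) and C-5.
The name is 3,3,5-trimethylheptane.

3,3,5-trimethylheptane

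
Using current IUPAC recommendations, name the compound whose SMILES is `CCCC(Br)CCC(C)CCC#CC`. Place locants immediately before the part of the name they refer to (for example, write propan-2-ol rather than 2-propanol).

The longest chain bearing the multiple bond is 12 carbons long (dodecane).
There is one C≡C triple bond, indicated by the ending -yne.
Choose the numbering such that numbering from this end puts the triple bond at C-2 rather than C-10.
This places the triple bond between C-2 and C-3; a bromo group at C-9; a methyl group at C-6.
The substituents are ordered alphabetically, ignoring any di-/tri- multipliers.
Assembling the pieces gives 9-bromo-6-methyldodec-2-yne.

9-bromo-6-methyldodec-2-yne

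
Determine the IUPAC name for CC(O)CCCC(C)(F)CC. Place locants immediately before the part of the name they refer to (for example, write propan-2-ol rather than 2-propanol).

6-fluoro-6-methyloctan-2-ol

Counting along the main chain through the –OH group gives 8 carbons: the parent is octane.
The principal characteristic group is an alcohol (–OH), named with the suffix -ol.
Number the chain so that numbering from this end puts the hydroxyl group at C-2 rather than C-7.
With this numbering: the hydroxyl at C-2; a fluoro group at C-6; a methyl group at C-6.
Prefixes are listed alphabetically: fluoro, methyl.
Assembling the pieces gives 6-fluoro-6-methyloctan-2-ol.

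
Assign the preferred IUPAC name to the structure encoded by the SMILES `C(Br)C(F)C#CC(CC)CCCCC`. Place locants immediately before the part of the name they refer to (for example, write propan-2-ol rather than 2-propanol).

1-bromo-5-ethyl-2-fluorodec-3-yne

The longest carbon chain that includes the multiple bond has 10 carbons, so the parent hydride is decane.
A C≡C triple bond in the chain gives the infix -yne-.
The numbering direction is chosen so that numbering from this end puts the triple bond at C-3 rather than C-7.
This places the triple bond between C-3 and C-4; a bromo group at C-1; an ethyl group at C-5; a fluoro group at C-2.
Substituent prefixes are cited in alphabetical order (multiplying prefixes like di-/tri- are ignored for ordering).
Assembling the pieces gives 1-bromo-5-ethyl-2-fluorodec-3-yne.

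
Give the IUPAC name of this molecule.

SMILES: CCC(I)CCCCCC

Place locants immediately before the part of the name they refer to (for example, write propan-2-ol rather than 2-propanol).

The longest continuous carbon chain has 9 atoms, so the parent hydride is nonane.
Number the chain so that the substituent locant set {3} is lower than {7} at the first point of difference.
With this numbering: an iodo group at C-3.
Putting it together: 3-iodononane.

3-iodononane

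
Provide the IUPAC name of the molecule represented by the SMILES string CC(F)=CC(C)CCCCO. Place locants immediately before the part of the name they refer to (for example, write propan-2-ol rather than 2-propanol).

The longest carbon chain that includes the –OH group and the multiple bond has 8 carbons, so the parent hydride is octane.
An alcohol (–OH) is the principal characteristic group, giving the suffix -ol.
A C=C double bond in the chain gives the infix -ene-.
Choose the numbering such that numbering from this end puts the hydroxyl group at C-1 rather than C-8.
That gives the hydroxyl at C-1; the double bond between C-6 and C-7; a fluoro group at C-7; a methyl group at C-5.
Substituent prefixes are cited in alphabetical order (multiplying prefixes like di-/tri- are ignored for ordering).
The name is 7-fluoro-5-methyloct-6-en-1-ol.

7-fluoro-5-methyloct-6-en-1-ol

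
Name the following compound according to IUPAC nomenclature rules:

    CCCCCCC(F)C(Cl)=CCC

4-chloro-5-fluoroundec-3-ene

The longest chain bearing the multiple bond is 11 carbons long (undecane).
A C=C double bond in the chain gives the infix -ene-.
Number the chain so that numbering from this end puts the double bond at C-3 rather than C-8.
That gives the double bond between C-3 and C-4; a chloro group at C-4; a fluoro group at C-5.
Substituent prefixes are cited in alphabetical order (multiplying prefixes like di-/tri- are ignored for ordering).
Assembling the pieces gives 4-chloro-5-fluoroundec-3-ene.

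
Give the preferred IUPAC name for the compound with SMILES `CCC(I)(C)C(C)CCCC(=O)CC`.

The longest carbon chain that includes the carbonyl has 10 carbons, so the parent hydride is decane.
A ketone (C=O on an internal carbon) is the principal characteristic group, giving the suffix -one.
Number the chain so that numbering from this end puts the carbonyl group at C-3 rather than C-8.
This places the carbonyl at C-3; an iodo group at C-8; methyl groups at C-7 and C-8.
Prefixes are listed alphabetically: iodo, methyl.
Assembling the pieces gives 8-iodo-7,8-dimethyldecan-3-one.

8-iodo-7,8-dimethyldecan-3-one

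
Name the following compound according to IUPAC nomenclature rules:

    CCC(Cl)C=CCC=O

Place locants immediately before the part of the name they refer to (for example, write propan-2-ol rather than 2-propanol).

5-chlorohept-3-enal

The longest carbon chain that includes the –CHO group and the multiple bond has 7 carbons, so the parent hydride is heptane.
The highest-priority functional group is an aldehyde (terminal –CHO), so the name ends in -al.
The chain contains a C=C double bond, so the unsaturation ending is -ene.
Number the chain so that the aldehyde carbon is C-1 by definition.
With this numbering: the double bond between C-3 and C-4; a chloro group at C-5.
Assembling the pieces gives 5-chlorohept-3-enal.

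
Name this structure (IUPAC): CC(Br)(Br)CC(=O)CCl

The longest carbon chain that includes the carbonyl has 5 carbons, so the parent hydride is pentane.
The principal characteristic group is a ketone (C=O on an internal carbon), named with the suffix -one.
Number the chain so that numbering from this end puts the carbonyl group at C-2 rather than C-4.
With this numbering: the carbonyl at C-2; two bromo groups at C-4; a chloro group at C-1.
Prefixes are listed alphabetically: bromo, chloro.
Putting it together: 4,4-dibromo-1-chloropentan-2-one.

4,4-dibromo-1-chloropentan-2-one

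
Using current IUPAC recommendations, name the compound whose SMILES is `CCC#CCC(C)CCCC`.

Counting along the main chain through the multiple bond gives 10 carbons: the parent is decane.
A C≡C triple bond in the chain gives the infix -yne-.
Choose the numbering such that numbering from this end puts the triple bond at C-3 rather than C-7.
With this numbering: the triple bond between C-3 and C-4; a methyl group at C-6.
The name is 6-methyldec-3-yne.

6-methyldec-3-yne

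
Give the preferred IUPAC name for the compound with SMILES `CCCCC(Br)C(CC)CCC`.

The parent chain contains 9 carbons (nonane).
The numbering direction is chosen so that the substituent locant set {4,5} is lower than {5,6} at the first point of difference.
This places a bromo group at C-5; an ethyl group at C-4.
The substituents are ordered alphabetically, ignoring any di-/tri- multipliers.
Assembling the pieces gives 5-bromo-4-ethylnonane.

5-bromo-4-ethylnonane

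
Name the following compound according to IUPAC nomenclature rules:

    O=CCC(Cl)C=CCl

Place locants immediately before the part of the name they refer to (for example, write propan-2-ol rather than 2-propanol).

3,5-dichloropent-4-enal

Counting along the main chain through the –CHO group and the multiple bond gives 5 carbons: the parent is pentane.
An aldehyde (terminal –CHO) is the principal characteristic group, giving the suffix -al.
There is one C=C double bond, indicated by the ending -ene.
The numbering direction is chosen so that the aldehyde carbon is C-1 by definition.
This places the double bond between C-4 and C-5; chloro groups at C-3 and C-5.
Assembling the pieces gives 3,5-dichloropent-4-enal.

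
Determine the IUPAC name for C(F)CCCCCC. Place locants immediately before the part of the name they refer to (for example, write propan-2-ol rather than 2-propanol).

The longest continuous carbon chain has 7 atoms, so the parent hydride is heptane.
Number the chain so that the substituent locant set {1} is lower than {7} at the first point of difference.
With this numbering: a fluoro group at C-1.
Putting it together: 1-fluoroheptane.

1-fluoroheptane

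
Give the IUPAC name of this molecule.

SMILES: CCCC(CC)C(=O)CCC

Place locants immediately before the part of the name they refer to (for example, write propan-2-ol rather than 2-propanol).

5-ethyloctan-4-one

The longest chain bearing the carbonyl is 8 carbons long (octane).
The principal characteristic group is a ketone (C=O on an internal carbon), named with the suffix -one.
Choose the numbering such that numbering from this end puts the carbonyl group at C-4 rather than C-5.
That gives the carbonyl at C-4; an ethyl group at C-5.
Assembling the pieces gives 5-ethyloctan-4-one.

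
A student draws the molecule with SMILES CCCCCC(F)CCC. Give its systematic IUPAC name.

4-fluorononane

The longest continuous carbon chain has 9 atoms, so the parent hydride is nonane.
Choose the numbering such that the substituent locant set {4} is lower than {6} at the first point of difference.
This places a fluoro group at C-4.
Putting it together: 4-fluorononane.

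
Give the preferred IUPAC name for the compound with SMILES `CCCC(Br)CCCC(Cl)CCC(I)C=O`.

9-bromo-5-chloro-2-iodododecanal

The longest carbon chain that includes the –CHO group has 12 carbons, so the parent hydride is dodecane.
An aldehyde (terminal –CHO) is the principal characteristic group, giving the suffix -al.
Choose the numbering such that the aldehyde carbon is C-1 by definition.
This places a bromo group at C-9; a chloro group at C-5; an iodo group at C-2.
The substituents are ordered alphabetically, ignoring any di-/tri- multipliers.
Assembling the pieces gives 9-bromo-5-chloro-2-iodododecanal.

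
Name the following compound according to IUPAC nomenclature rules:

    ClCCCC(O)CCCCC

1-chlorononan-4-ol

Counting along the main chain through the –OH group gives 9 carbons: the parent is nonane.
The principal characteristic group is an alcohol (–OH), named with the suffix -ol.
The numbering direction is chosen so that numbering from this end puts the hydroxyl group at C-4 rather than C-6.
This places the hydroxyl at C-4; a chloro group at C-1.
Assembling the pieces gives 1-chlorononan-4-ol.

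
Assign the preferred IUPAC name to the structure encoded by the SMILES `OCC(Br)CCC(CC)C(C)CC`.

2-bromo-5-ethyl-6-methyloctan-1-ol

The longest chain bearing the –OH group is 8 carbons long (octane).
The highest-priority functional group is an alcohol (–OH), so the name ends in -ol.
The numbering direction is chosen so that numbering from this end puts the hydroxyl group at C-1 rather than C-8.
This places the hydroxyl at C-1; a bromo group at C-2; an ethyl group at C-5; a methyl group at C-6.
Substituent prefixes are cited in alphabetical order (multiplying prefixes like di-/tri- are ignored for ordering).
The name is 2-bromo-5-ethyl-6-methyloctan-1-ol.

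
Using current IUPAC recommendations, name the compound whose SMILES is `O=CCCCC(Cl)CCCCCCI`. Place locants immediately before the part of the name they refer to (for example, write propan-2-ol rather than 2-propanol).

Counting along the main chain through the –CHO group gives 11 carbons: the parent is undecane.
The principal characteristic group is an aldehyde (terminal –CHO), named with the suffix -al.
Choose the numbering such that the aldehyde carbon is C-1 by definition.
This places a chloro group at C-5; an iodo group at C-11.
The substituents are ordered alphabetically, ignoring any di-/tri- multipliers.
Assembling the pieces gives 5-chloro-11-iodoundecanal.

5-chloro-11-iodoundecanal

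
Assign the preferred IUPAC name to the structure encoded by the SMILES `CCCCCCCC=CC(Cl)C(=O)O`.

2-chloroundec-3-enoic acid

The longest chain bearing the –COOH group and the multiple bond is 11 carbons long (undecane).
The highest-priority functional group is a carboxylic acid (terminal –COOH), so the name ends in -oic acid.
A C=C double bond in the chain gives the infix -ene-.
Choose the numbering such that the carboxylic acid carbon is C-1 by definition.
With this numbering: the double bond between C-3 and C-4; a chloro group at C-2.
Assembling the pieces gives 2-chloroundec-3-enoic acid.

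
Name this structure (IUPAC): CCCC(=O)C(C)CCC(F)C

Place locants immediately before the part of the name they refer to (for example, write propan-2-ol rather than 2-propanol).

8-fluoro-5-methylnonan-4-one

Counting along the main chain through the carbonyl gives 9 carbons: the parent is nonane.
The principal characteristic group is a ketone (C=O on an internal carbon), named with the suffix -one.
Number the chain so that numbering from this end puts the carbonyl group at C-4 rather than C-6.
That gives the carbonyl at C-4; a fluoro group at C-8; a methyl group at C-5.
Substituent prefixes are cited in alphabetical order (multiplying prefixes like di-/tri- are ignored for ordering).
Assembling the pieces gives 8-fluoro-5-methylnonan-4-one.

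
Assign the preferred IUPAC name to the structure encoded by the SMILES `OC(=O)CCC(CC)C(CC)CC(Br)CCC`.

7-bromo-4,5-diethyldecanoic acid

The longest carbon chain that includes the –COOH group has 10 carbons, so the parent hydride is decane.
A carboxylic acid (terminal –COOH) is the principal characteristic group, giving the suffix -oic acid.
The numbering direction is chosen so that the carboxylic acid carbon is C-1 by definition.
With this numbering: a bromo group at C-7; ethyl groups at C-4 and C-5.
Prefixes are listed alphabetically: bromo, ethyl.
Putting it together: 7-bromo-4,5-diethyldecanoic acid.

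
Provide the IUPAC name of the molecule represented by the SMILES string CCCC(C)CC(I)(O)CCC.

4-iodo-6-methylnonan-4-ol

Counting along the main chain through the –OH group gives 9 carbons: the parent is nonane.
An alcohol (–OH) is the principal characteristic group, giving the suffix -ol.
Number the chain so that numbering from this end puts the hydroxyl group at C-4 rather than C-6.
With this numbering: the hydroxyl at C-4; an iodo group at C-4; a methyl group at C-6.
Substituent prefixes are cited in alphabetical order (multiplying prefixes like di-/tri- are ignored for ordering).
Assembling the pieces gives 4-iodo-6-methylnonan-4-ol.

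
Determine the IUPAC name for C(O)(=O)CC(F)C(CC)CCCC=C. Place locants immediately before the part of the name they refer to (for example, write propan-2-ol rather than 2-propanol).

4-ethyl-3-fluoronon-8-enoic acid

The longest carbon chain that includes the –COOH group and the multiple bond has 9 carbons, so the parent hydride is nonane.
The highest-priority functional group is a carboxylic acid (terminal –COOH), so the name ends in -oic acid.
There is one C=C double bond, indicated by the ending -ene.
Number the chain so that the carboxylic acid carbon is C-1 by definition.
That gives the double bond between C-8 and C-9; an ethyl group at C-4; a fluoro group at C-3.
The substituents are ordered alphabetically, ignoring any di-/tri- multipliers.
The name is 4-ethyl-3-fluoronon-8-enoic acid.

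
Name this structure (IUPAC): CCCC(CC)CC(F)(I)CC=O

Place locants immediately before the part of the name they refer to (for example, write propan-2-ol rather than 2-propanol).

5-ethyl-3-fluoro-3-iodooctanal

Counting along the main chain through the –CHO group gives 8 carbons: the parent is octane.
The principal characteristic group is an aldehyde (terminal –CHO), named with the suffix -al.
The numbering direction is chosen so that the aldehyde carbon is C-1 by definition.
With this numbering: an ethyl group at C-5; a fluoro group at C-3; an iodo group at C-3.
Substituent prefixes are cited in alphabetical order (multiplying prefixes like di-/tri- are ignored for ordering).
The name is 5-ethyl-3-fluoro-3-iodooctanal.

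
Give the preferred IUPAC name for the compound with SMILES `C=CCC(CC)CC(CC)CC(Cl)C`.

8-chloro-4,6-diethylnon-1-ene

Counting along the main chain through the multiple bond gives 9 carbons: the parent is nonane.
There is one C=C double bond, indicated by the ending -ene.
The numbering direction is chosen so that numbering from this end puts the double bond at C-1 rather than C-8.
With this numbering: the double bond between C-1 and C-2; a chloro group at C-8; ethyl groups at C-4 and C-6.
The substituents are ordered alphabetically, ignoring any di-/tri- multipliers.
The name is 8-chloro-4,6-diethylnon-1-ene.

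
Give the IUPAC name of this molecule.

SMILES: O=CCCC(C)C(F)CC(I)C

5-fluoro-7-iodo-4-methyloctanal

The longest carbon chain that includes the –CHO group has 8 carbons, so the parent hydride is octane.
An aldehyde (terminal –CHO) is the principal characteristic group, giving the suffix -al.
Number the chain so that the aldehyde carbon is C-1 by definition.
That gives a fluoro group at C-5; an iodo group at C-7; a methyl group at C-4.
Prefixes are listed alphabetically: fluoro, iodo, methyl.
The name is 5-fluoro-7-iodo-4-methyloctanal.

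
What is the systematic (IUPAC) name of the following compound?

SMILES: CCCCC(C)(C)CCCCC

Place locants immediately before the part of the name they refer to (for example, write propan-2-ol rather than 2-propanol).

5,5-dimethyldecane

The longest continuous carbon chain has 10 atoms, so the parent hydride is decane.
The numbering direction is chosen so that the substituent locant set {5,5} is lower than {6,6} at the first point of difference.
That gives two methyl groups at C-5.
The name is 5,5-dimethyldecane.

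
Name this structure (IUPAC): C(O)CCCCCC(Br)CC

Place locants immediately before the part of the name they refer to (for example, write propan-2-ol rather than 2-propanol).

The longest chain bearing the –OH group is 9 carbons long (nonane).
The principal characteristic group is an alcohol (–OH), named with the suffix -ol.
The numbering direction is chosen so that numbering from this end puts the hydroxyl group at C-1 rather than C-9.
That gives the hydroxyl at C-1; a bromo group at C-7.
Assembling the pieces gives 7-bromononan-1-ol.

7-bromononan-1-ol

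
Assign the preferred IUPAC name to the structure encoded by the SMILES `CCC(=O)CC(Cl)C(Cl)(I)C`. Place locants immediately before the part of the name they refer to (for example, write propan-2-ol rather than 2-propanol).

5,6-dichloro-6-iodoheptan-3-one

The longest carbon chain that includes the carbonyl has 7 carbons, so the parent hydride is heptane.
The highest-priority functional group is a ketone (C=O on an internal carbon), so the name ends in -one.
Choose the numbering such that numbering from this end puts the carbonyl group at C-3 rather than C-5.
This places the carbonyl at C-3; chloro groups at C-5 and C-6; an iodo group at C-6.
Prefixes are listed alphabetically: chloro, iodo.
The name is 5,6-dichloro-6-iodoheptan-3-one.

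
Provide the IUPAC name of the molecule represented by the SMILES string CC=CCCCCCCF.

The longest chain bearing the multiple bond is 9 carbons long (nonane).
There is one C=C double bond, indicated by the ending -ene.
The numbering direction is chosen so that numbering from this end puts the double bond at C-2 rather than C-7.
This places the double bond between C-2 and C-3; a fluoro group at C-9.
Assembling the pieces gives 9-fluoronon-2-ene.

9-fluoronon-2-ene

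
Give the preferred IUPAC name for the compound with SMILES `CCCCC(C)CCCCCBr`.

1-bromo-6-methyldecane

The parent chain contains 10 carbons (decane).
Choose the numbering such that the substituent locant set {1,6} is lower than {5,10} at the first point of difference.
With this numbering: a bromo group at C-1; a methyl group at C-6.
Substituent prefixes are cited in alphabetical order (multiplying prefixes like di-/tri- are ignored for ordering).
The name is 1-bromo-6-methyldecane.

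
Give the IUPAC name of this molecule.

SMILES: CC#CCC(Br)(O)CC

3-bromohept-5-yn-3-ol

Counting along the main chain through the –OH group and the multiple bond gives 7 carbons: the parent is heptane.
The principal characteristic group is an alcohol (–OH), named with the suffix -ol.
The chain contains a C≡C triple bond, so the unsaturation ending is -yne.
Choose the numbering such that numbering from this end puts the hydroxyl group at C-3 rather than C-5.
That gives the hydroxyl at C-3; the triple bond between C-5 and C-6; a bromo group at C-3.
Assembling the pieces gives 3-bromohept-5-yn-3-ol.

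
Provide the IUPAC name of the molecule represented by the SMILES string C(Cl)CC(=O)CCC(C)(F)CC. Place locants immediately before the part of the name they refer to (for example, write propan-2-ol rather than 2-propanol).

1-chloro-6-fluoro-6-methyloctan-3-one

Counting along the main chain through the carbonyl gives 8 carbons: the parent is octane.
The principal characteristic group is a ketone (C=O on an internal carbon), named with the suffix -one.
The numbering direction is chosen so that numbering from this end puts the carbonyl group at C-3 rather than C-6.
With this numbering: the carbonyl at C-3; a chloro group at C-1; a fluoro group at C-6; a methyl group at C-6.
Substituent prefixes are cited in alphabetical order (multiplying prefixes like di-/tri- are ignored for ordering).
Putting it together: 1-chloro-6-fluoro-6-methyloctan-3-one.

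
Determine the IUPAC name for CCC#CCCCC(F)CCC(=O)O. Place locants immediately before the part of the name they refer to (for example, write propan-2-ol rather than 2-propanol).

4-fluoroundec-8-ynoic acid

Counting along the main chain through the –COOH group and the multiple bond gives 11 carbons: the parent is undecane.
A carboxylic acid (terminal –COOH) is the principal characteristic group, giving the suffix -oic acid.
There is one C≡C triple bond, indicated by the ending -yne.
The numbering direction is chosen so that the carboxylic acid carbon is C-1 by definition.
This places the triple bond between C-8 and C-9; a fluoro group at C-4.
Assembling the pieces gives 4-fluoroundec-8-ynoic acid.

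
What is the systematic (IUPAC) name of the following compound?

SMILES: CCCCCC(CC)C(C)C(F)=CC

The longest chain bearing the multiple bond is 10 carbons long (decane).
The chain contains a C=C double bond, so the unsaturation ending is -ene.
Choose the numbering such that numbering from this end puts the double bond at C-2 rather than C-8.
With this numbering: the double bond between C-2 and C-3; an ethyl group at C-5; a fluoro group at C-3; a methyl group at C-4.
Prefixes are listed alphabetically: ethyl, fluoro, methyl.
Assembling the pieces gives 5-ethyl-3-fluoro-4-methyldec-2-ene.

5-ethyl-3-fluoro-4-methyldec-2-ene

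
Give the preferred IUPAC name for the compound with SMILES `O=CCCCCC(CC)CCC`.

6-ethylnonanal

Counting along the main chain through the –CHO group gives 9 carbons: the parent is nonane.
The highest-priority functional group is an aldehyde (terminal –CHO), so the name ends in -al.
Choose the numbering such that the aldehyde carbon is C-1 by definition.
With this numbering: an ethyl group at C-6.
The name is 6-ethylnonanal.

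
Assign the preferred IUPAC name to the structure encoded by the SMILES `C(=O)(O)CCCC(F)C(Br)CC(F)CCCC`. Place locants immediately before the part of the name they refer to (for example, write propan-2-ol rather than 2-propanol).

6-bromo-5,8-difluorododecanoic acid

The longest chain bearing the –COOH group is 12 carbons long (dodecane).
The highest-priority functional group is a carboxylic acid (terminal –COOH), so the name ends in -oic acid.
Number the chain so that the carboxylic acid carbon is C-1 by definition.
This places a bromo group at C-6; fluoro groups at C-5 and C-8.
The substituents are ordered alphabetically, ignoring any di-/tri- multipliers.
Putting it together: 6-bromo-5,8-difluorododecanoic acid.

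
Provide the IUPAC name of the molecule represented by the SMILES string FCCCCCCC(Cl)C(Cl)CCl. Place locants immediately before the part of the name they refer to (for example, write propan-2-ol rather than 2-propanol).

The parent chain contains 9 carbons (nonane).
The numbering direction is chosen so that the substituent locant set {1,2,3,9} is lower than {1,7,8,9} at the first point of difference.
This places chloro groups at C-1 and C-2 and C-3; a fluoro group at C-9.
Substituent prefixes are cited in alphabetical order (multiplying prefixes like di-/tri- are ignored for ordering).
Assembling the pieces gives 1,2,3-trichloro-9-fluorononane.

1,2,3-trichloro-9-fluorononane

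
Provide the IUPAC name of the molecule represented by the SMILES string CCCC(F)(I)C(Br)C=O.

2-bromo-3-fluoro-3-iodohexanal

Counting along the main chain through the –CHO group gives 6 carbons: the parent is hexane.
The principal characteristic group is an aldehyde (terminal –CHO), named with the suffix -al.
The numbering direction is chosen so that the aldehyde carbon is C-1 by definition.
With this numbering: a bromo group at C-2; a fluoro group at C-3; an iodo group at C-3.
Substituent prefixes are cited in alphabetical order (multiplying prefixes like di-/tri- are ignored for ordering).
Putting it together: 2-bromo-3-fluoro-3-iodohexanal.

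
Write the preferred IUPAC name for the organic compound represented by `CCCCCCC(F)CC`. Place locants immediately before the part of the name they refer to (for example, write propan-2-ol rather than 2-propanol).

3-fluorononane

The parent chain contains 9 carbons (nonane).
Number the chain so that the substituent locant set {3} is lower than {7} at the first point of difference.
That gives a fluoro group at C-3.
Putting it together: 3-fluorononane.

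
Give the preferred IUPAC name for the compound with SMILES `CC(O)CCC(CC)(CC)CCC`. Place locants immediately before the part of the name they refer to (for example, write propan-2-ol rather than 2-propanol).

5,5-diethyloctan-2-ol

Counting along the main chain through the –OH group gives 8 carbons: the parent is octane.
The highest-priority functional group is an alcohol (–OH), so the name ends in -ol.
The numbering direction is chosen so that numbering from this end puts the hydroxyl group at C-2 rather than C-7.
That gives the hydroxyl at C-2; two ethyl groups at C-5.
Assembling the pieces gives 5,5-diethyloctan-2-ol.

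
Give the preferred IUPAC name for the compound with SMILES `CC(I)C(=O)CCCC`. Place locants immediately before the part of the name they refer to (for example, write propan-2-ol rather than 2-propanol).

Counting along the main chain through the carbonyl gives 7 carbons: the parent is heptane.
A ketone (C=O on an internal carbon) is the principal characteristic group, giving the suffix -one.
Number the chain so that numbering from this end puts the carbonyl group at C-3 rather than C-5.
This places the carbonyl at C-3; an iodo group at C-2.
Assembling the pieces gives 2-iodoheptan-3-one.

2-iodoheptan-3-one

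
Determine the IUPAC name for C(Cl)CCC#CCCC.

1-chlorooct-4-yne

The longest chain bearing the multiple bond is 8 carbons long (octane).
The chain contains a C≡C triple bond, so the unsaturation ending is -yne.
The numbering direction is chosen so that the substituent locant set {1} is lower than {8} at the first point of difference.
That gives the triple bond between C-4 and C-5; a chloro group at C-1.
The name is 1-chlorooct-4-yne.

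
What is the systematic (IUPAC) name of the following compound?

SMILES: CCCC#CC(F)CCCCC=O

The longest chain bearing the –CHO group and the multiple bond is 11 carbons long (undecane).
The principal characteristic group is an aldehyde (terminal –CHO), named with the suffix -al.
The chain contains a C≡C triple bond, so the unsaturation ending is -yne.
The numbering direction is chosen so that the aldehyde carbon is C-1 by definition.
This places the triple bond between C-7 and C-8; a fluoro group at C-6.
Assembling the pieces gives 6-fluoroundec-7-ynal.

6-fluoroundec-7-ynal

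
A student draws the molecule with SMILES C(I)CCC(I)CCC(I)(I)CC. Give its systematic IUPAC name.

The parent chain contains 9 carbons (nonane).
Choose the numbering such that the substituent locant set {1,4,7,7} is lower than {3,3,6,9} at the first point of difference.
That gives iodo groups at C-1 and C-4 and C-7 (×2).
Putting it together: 1,4,7,7-tetraiodononane.

1,4,7,7-tetraiodononane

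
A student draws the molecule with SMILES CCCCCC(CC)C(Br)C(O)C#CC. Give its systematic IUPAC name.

The longest chain bearing the –OH group and the multiple bond is 11 carbons long (undecane).
The highest-priority functional group is an alcohol (–OH), so the name ends in -ol.
A C≡C triple bond in the chain gives the infix -yne-.
The numbering direction is chosen so that numbering from this end puts the hydroxyl group at C-4 rather than C-8.
This places the hydroxyl at C-4; the triple bond between C-2 and C-3; a bromo group at C-5; an ethyl group at C-6.
Substituent prefixes are cited in alphabetical order (multiplying prefixes like di-/tri- are ignored for ordering).
Assembling the pieces gives 5-bromo-6-ethylundec-2-yn-4-ol.

5-bromo-6-ethylundec-2-yn-4-ol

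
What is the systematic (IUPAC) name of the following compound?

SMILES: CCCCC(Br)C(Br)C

2,3-dibromoheptane

The longest continuous carbon chain has 7 atoms, so the parent hydride is heptane.
Number the chain so that the substituent locant set {2,3} is lower than {5,6} at the first point of difference.
That gives bromo groups at C-2 and C-3.
The name is 2,3-dibromoheptane.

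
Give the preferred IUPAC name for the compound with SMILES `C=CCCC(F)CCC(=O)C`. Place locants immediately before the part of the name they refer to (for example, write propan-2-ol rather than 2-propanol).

5-fluoronon-8-en-2-one

The longest chain bearing the carbonyl and the multiple bond is 9 carbons long (nonane).
A ketone (C=O on an internal carbon) is the principal characteristic group, giving the suffix -one.
There is one C=C double bond, indicated by the ending -ene.
Number the chain so that numbering from this end puts the carbonyl group at C-2 rather than C-8.
That gives the carbonyl at C-2; the double bond between C-8 and C-9; a fluoro group at C-5.
Assembling the pieces gives 5-fluoronon-8-en-2-one.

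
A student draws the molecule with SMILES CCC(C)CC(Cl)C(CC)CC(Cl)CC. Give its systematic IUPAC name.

The parent chain contains 10 carbons (decane).
The numbering direction is chosen so that the locant sets are identical either way, so the alphabetically earlier chloro substituent takes the lower locants ({3,6} rather than {5,8}, first differing at 3 vs 5).
With this numbering: chloro groups at C-3 and C-6; an ethyl group at C-5; a methyl group at C-8.
Substituent prefixes are cited in alphabetical order (multiplying prefixes like di-/tri- are ignored for ordering).
The name is 3,6-dichloro-5-ethyl-8-methyldecane.

3,6-dichloro-5-ethyl-8-methyldecane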